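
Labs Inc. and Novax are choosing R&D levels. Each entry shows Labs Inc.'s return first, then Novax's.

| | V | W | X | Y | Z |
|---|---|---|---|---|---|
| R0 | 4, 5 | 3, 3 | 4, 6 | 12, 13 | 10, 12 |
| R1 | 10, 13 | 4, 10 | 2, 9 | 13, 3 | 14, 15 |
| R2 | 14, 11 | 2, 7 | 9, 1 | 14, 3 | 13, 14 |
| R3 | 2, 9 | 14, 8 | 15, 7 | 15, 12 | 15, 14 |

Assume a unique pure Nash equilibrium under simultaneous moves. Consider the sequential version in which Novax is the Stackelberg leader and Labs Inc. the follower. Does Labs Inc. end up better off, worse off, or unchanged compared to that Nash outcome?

unchanged

Labs Inc. best-responds to each possible Novax move:
- V: BR = R2, leader payoff 11.
- W: BR = R3, leader payoff 8.
- X: BR = R3, leader payoff 7.
- Y: BR = R3, leader payoff 12.
- Z: BR = R3, leader payoff 14.
Novax's induced payoffs are 11, 8, 7, 12, 14, so Novax commits to Z. Subgame-perfect outcome: (R3, Z) with payoffs (15, 14).
Under simultaneous play:
Labs Inc.'s best replies: V→R2; W→R3; X→R3; Y→R3; Z→R3.
Novax's best replies: R0→Y; R1→Z; R2→Z; R3→Z.
The unique mutual best reply is (R3, Z), giving (15, 14).
Labs Inc. earns 15 sequentially versus 15 at the Nash outcome: unchanged.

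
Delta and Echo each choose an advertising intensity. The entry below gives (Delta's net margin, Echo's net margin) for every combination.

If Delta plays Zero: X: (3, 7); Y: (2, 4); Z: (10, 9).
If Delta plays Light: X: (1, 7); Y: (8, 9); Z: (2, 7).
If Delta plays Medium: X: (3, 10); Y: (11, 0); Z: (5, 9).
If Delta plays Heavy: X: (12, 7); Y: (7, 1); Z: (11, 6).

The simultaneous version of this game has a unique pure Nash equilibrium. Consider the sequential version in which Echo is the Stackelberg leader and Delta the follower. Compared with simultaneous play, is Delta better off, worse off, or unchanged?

Work backward from Delta's decision.
- X: Delta compares 3, 1, 3, 12 and picks Heavy; Echo would get 7.
- Y: Delta compares 2, 8, 11, 7 and picks Medium; Echo would get 0.
- Z: Delta compares 10, 2, 5, 11 and picks Heavy; Echo would get 6.
Maximizing over 7, 0, 6, Echo chooses X. Subgame-perfect outcome: (Heavy, X) with payoffs (12, 7).
Under simultaneous play:
Delta's best replies: X→Heavy; Y→Medium; Z→Heavy.
Echo's best replies: Zero→Z; Light→Y; Medium→X; Heavy→X.
Only (Heavy, X) has each player best-responding; Nash payoffs (12, 7).
Delta earns 12 sequentially versus 12 at the Nash outcome: unchanged.

unchanged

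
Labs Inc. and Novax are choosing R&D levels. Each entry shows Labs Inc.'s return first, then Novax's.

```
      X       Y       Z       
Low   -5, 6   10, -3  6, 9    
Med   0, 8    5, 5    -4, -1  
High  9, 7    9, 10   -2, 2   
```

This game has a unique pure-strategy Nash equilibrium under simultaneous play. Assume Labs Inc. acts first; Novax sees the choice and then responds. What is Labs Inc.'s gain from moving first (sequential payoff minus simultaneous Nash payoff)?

Backward induction with Labs Inc. moving first.
- Low → Novax plays Z (best of 6, -3, 9); Labs Inc. gets 6.
- Med → Novax plays X (best of 8, 5, -1); Labs Inc. gets 0.
- High → Novax plays Y (best of 7, 10, 2); Labs Inc. gets 9.
Among 6, 0, 9, the best is 9 at High. Subgame-perfect outcome: (High, Y) with payoffs (9, 10).
Under simultaneous play:
Labs Inc.'s best replies: X→High; Y→Low; Z→Low.
Novax's best replies: Low→Z; Med→X; High→Y.
The unique mutual best reply is (Low, Z), giving (6, 9).
Labs Inc.'s commitment gain: 9 − 6 = 3.

3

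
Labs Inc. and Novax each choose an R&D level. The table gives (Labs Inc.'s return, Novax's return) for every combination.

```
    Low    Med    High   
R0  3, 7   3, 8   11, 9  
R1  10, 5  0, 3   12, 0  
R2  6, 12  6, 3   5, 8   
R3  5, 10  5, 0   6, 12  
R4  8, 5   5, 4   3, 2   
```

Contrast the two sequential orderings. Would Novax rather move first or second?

second

If Labs Inc. leads: Novax's best replies are R0→High, R1→Low, R2→Low, R3→High, R4→Low; Labs Inc.'s induced payoffs 11, 10, 6, 6, 8; outcome (R0, High), payoffs (11, 9).
If Novax leads: Labs Inc.'s best replies are Low→R1, Med→R2, High→R1; Novax's induced payoffs 5, 3, 0; outcome (R1, Low), payoffs (10, 5).
Novax gets 5 moving first and 9 moving second, so Novax prefers to move second.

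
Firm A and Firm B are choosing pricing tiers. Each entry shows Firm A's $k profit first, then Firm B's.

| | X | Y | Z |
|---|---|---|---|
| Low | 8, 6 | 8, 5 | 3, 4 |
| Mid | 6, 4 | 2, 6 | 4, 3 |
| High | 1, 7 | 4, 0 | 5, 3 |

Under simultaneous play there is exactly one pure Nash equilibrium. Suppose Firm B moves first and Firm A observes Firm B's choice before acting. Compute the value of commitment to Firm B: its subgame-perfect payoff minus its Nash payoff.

Solve by backward induction (Firm B leads).
- X → Firm A plays Low (best of 8, 6, 1); Firm B gets 6.
- Y → Firm A plays Low (best of 8, 2, 4); Firm B gets 5.
- Z → Firm A plays High (best of 3, 4, 5); Firm B gets 3.
Firm B's induced payoffs are 6, 5, 3, so Firm B commits to X. Subgame-perfect outcome: (Low, X) with payoffs (8, 6).
For the simultaneous game, intersect best replies.
Firm A's best replies: X→Low; Y→Low; Z→High.
Firm B's best replies: Low→X; Mid→Y; High→X.
Only (Low, X) has each player best-responding; Nash payoffs (8, 6).
Firm B's commitment gain: 6 − 6 = 0.

0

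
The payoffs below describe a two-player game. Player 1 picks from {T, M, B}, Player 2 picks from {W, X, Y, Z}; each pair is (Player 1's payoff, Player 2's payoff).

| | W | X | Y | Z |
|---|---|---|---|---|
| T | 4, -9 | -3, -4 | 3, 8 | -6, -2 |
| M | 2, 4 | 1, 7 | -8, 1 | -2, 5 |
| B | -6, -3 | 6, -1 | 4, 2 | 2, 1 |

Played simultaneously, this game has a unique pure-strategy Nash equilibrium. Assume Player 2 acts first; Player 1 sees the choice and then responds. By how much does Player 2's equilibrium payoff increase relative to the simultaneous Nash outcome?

0

Player 1 best-responds to each possible Player 2 move:
- W: BR = T, leader payoff -9.
- X: BR = B, leader payoff -1.
- Y: BR = B, leader payoff 2.
- Z: BR = B, leader payoff 1.
Among -9, -1, 2, 1, the best is 2 at Y. Subgame-perfect outcome: (B, Y) with payoffs (4, 2).
For the simultaneous game, intersect best replies.
Player 1's best replies: W→T; X→B; Y→B; Z→B.
Player 2's best replies: T→Y; M→X; B→Y.
Only (B, Y) has each player best-responding; Nash payoffs (4, 2).
Player 2's commitment gain: 2 − 2 = 0.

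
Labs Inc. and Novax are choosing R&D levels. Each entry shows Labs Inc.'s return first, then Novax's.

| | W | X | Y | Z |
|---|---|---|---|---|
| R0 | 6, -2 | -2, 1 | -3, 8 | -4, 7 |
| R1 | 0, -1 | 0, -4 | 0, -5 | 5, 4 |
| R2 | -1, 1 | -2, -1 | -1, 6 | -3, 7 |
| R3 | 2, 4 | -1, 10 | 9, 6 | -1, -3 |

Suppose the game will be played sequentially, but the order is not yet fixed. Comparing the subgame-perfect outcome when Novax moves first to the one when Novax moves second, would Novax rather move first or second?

If Labs Inc. leads: Novax's best replies are R0→Y, R1→Z, R2→Z, R3→X; Labs Inc.'s induced payoffs -3, 5, -3, -1; outcome (R1, Z), payoffs (5, 4).
If Novax leads: Labs Inc.'s best replies are W→R0, X→R1, Y→R3, Z→R1; Novax's induced payoffs -2, -4, 6, 4; outcome (R3, Y), payoffs (9, 6).
Novax gets 6 moving first and 4 moving second, so Novax prefers to move first.

first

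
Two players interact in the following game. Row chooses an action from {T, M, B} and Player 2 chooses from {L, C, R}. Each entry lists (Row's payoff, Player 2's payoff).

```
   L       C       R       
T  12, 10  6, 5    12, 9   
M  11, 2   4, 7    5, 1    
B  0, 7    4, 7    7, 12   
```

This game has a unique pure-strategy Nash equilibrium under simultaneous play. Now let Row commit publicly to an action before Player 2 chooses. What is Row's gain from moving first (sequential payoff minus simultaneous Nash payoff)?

0

Work backward from Player 2's decision.
- T: BR = L, leader payoff 12.
- M: BR = C, leader payoff 4.
- B: BR = R, leader payoff 7.
Row's induced payoffs are 12, 4, 7, so Row commits to T. Subgame-perfect outcome: (T, L) with payoffs (12, 10).
Now find the simultaneous Nash equilibrium.
Row's best replies: L→T; C→T; R→T.
Player 2's best replies: T→L; M→C; B→R.
The unique mutual best reply is (T, L), giving (12, 10).
Row's commitment gain: 12 − 12 = 0.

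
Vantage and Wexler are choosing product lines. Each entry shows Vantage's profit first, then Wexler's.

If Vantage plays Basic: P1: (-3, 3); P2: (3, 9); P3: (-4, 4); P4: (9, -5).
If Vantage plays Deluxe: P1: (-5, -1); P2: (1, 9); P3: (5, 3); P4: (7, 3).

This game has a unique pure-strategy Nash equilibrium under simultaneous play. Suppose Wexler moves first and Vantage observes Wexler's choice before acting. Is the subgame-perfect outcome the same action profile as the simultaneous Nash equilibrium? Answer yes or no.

Solve by backward induction (Wexler leads).
- P1: BR = Basic, leader payoff 3.
- P2: BR = Basic, leader payoff 9.
- P3: BR = Deluxe, leader payoff 3.
- P4: BR = Basic, leader payoff -5.
Maximizing over 3, 9, 3, -5, Wexler chooses P2. Subgame-perfect outcome: (Basic, P2) with payoffs (3, 9).
For the simultaneous game, intersect best replies.
Vantage's best replies: P1→Basic; P2→Basic; P3→Deluxe; P4→Basic.
Wexler's best replies: Basic→P2; Deluxe→P2.
The unique mutual best reply is (Basic, P2), giving (3, 9).
Sequential outcome (Basic, P2) coincides with the Nash profile (Basic, P2).

yes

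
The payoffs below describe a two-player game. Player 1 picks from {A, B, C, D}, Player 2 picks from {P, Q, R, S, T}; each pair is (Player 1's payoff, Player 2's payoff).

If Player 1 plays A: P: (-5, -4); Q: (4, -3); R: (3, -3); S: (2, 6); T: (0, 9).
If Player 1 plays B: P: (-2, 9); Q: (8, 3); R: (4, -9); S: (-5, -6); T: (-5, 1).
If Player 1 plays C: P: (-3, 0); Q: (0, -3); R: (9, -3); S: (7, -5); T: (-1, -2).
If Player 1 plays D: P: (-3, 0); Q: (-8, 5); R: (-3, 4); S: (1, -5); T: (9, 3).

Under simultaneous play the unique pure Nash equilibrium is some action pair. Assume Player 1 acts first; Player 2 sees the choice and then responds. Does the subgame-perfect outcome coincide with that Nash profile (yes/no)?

Player 2 best-responds to each possible Player 1 move:
- A: Player 2 compares -4, -3, -3, 6, 9 and picks T; Player 1 would get 0.
- B: Player 2 compares 9, 3, -9, -6, 1 and picks P; Player 1 would get -2.
- C: Player 2 compares 0, -3, -3, -5, -2 and picks P; Player 1 would get -3.
- D: Player 2 compares 0, 5, 4, -5, 3 and picks Q; Player 1 would get -8.
Among 0, -2, -3, -8, the best is 0 at A. Subgame-perfect outcome: (A, T) with payoffs (0, 9).
Now find the simultaneous Nash equilibrium.
Player 1's best replies: P→B; Q→B; R→C; S→C; T→D.
Player 2's best replies: A→T; B→P; C→P; D→Q.
The unique mutual best reply is (B, P), giving (-2, 9).
Sequential outcome (A, T) differs from the Nash profile (B, P).

no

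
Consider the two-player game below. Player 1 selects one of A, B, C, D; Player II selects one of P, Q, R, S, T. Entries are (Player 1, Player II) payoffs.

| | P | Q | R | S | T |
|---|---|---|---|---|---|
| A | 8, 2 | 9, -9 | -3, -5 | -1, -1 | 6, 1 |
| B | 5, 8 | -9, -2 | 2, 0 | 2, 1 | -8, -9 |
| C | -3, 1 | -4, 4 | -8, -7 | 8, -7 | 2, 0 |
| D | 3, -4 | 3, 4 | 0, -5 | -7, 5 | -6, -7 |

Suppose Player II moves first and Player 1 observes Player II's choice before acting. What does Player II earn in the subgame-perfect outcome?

Solve by backward induction (Player II leads).
- P: BR = A, leader payoff 2.
- Q: BR = A, leader payoff -9.
- R: BR = B, leader payoff 0.
- S: BR = C, leader payoff -7.
- T: BR = A, leader payoff 1.
Maximizing over 2, -9, 0, -7, 1, Player II chooses P. Subgame-perfect outcome: (A, P) with payoffs (8, 2).

2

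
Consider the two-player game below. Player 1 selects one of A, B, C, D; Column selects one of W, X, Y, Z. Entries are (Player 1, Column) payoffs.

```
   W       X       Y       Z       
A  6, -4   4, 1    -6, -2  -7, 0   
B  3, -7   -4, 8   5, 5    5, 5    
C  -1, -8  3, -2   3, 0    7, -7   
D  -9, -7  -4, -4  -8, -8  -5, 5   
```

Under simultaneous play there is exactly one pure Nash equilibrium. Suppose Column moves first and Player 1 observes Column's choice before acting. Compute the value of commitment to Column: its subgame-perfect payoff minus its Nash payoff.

4

Solve by backward induction (Column leads).
- W: BR = A, leader payoff -4.
- X: BR = A, leader payoff 1.
- Y: BR = B, leader payoff 5.
- Z: BR = C, leader payoff -7.
Column's induced payoffs are -4, 1, 5, -7, so Column commits to Y. Subgame-perfect outcome: (B, Y) with payoffs (5, 5).
For the simultaneous game, intersect best replies.
Player 1's best replies: W→A; X→A; Y→B; Z→C.
Column's best replies: A→X; B→X; C→Y; D→Z.
Only (A, X) has each player best-responding; Nash payoffs (4, 1).
Column's commitment gain: 5 − 1 = 4.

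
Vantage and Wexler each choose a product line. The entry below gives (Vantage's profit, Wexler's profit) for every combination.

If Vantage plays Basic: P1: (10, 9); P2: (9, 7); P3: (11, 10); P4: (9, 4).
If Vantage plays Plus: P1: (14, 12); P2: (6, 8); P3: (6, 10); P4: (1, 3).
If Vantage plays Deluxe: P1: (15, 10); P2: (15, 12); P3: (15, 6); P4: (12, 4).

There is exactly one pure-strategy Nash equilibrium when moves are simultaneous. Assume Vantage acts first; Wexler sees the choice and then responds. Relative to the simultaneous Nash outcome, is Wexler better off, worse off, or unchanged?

Solve by backward induction (Vantage leads).
- Basic: Wexler compares 9, 7, 10, 4 and picks P3; Vantage would get 11.
- Plus: Wexler compares 12, 8, 10, 3 and picks P1; Vantage would get 14.
- Deluxe: Wexler compares 10, 12, 6, 4 and picks P2; Vantage would get 15.
Vantage's induced payoffs are 11, 14, 15, so Vantage commits to Deluxe. Subgame-perfect outcome: (Deluxe, P2) with payoffs (15, 12).
Under simultaneous play:
Vantage's best replies: P1→Deluxe; P2→Deluxe; P3→Deluxe; P4→Deluxe.
Wexler's best replies: Basic→P3; Plus→P1; Deluxe→P2.
Only (Deluxe, P2) has each player best-responding; Nash payoffs (15, 12).
Wexler earns 12 sequentially versus 12 at the Nash outcome: unchanged.

unchanged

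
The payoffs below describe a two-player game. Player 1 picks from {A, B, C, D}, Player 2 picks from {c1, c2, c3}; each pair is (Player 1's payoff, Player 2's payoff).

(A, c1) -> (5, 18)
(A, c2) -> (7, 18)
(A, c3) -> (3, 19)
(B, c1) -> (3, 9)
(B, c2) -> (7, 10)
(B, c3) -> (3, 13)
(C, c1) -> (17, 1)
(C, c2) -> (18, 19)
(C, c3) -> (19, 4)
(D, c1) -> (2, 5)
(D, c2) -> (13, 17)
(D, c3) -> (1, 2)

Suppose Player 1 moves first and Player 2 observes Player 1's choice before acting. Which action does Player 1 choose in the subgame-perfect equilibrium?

Player 2 best-responds to each possible Player 1 move:
- A: Player 2 compares 18, 18, 19 and picks c3; Player 1 would get 3.
- B: Player 2 compares 9, 10, 13 and picks c3; Player 1 would get 3.
- C: Player 2 compares 1, 19, 4 and picks c2; Player 1 would get 18.
- D: Player 2 compares 5, 17, 2 and picks c2; Player 1 would get 13.
Maximizing over 3, 3, 18, 13, Player 1 chooses C. Subgame-perfect outcome: (C, c2) with payoffs (18, 19).

C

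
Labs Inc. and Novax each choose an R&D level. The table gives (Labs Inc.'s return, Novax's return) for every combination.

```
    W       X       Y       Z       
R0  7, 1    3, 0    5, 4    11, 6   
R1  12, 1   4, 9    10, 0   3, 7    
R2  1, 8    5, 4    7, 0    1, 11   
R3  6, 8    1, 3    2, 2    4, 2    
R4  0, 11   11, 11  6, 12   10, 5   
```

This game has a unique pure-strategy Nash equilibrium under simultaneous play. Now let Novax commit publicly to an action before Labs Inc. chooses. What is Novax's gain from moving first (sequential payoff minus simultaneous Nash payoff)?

Labs Inc. best-responds to each possible Novax move:
- W → Labs Inc. plays R1 (best of 7, 12, 1, 6, 0); Novax gets 1.
- X → Labs Inc. plays R4 (best of 3, 4, 5, 1, 11); Novax gets 11.
- Y → Labs Inc. plays R1 (best of 5, 10, 7, 2, 6); Novax gets 0.
- Z → Labs Inc. plays R0 (best of 11, 3, 1, 4, 10); Novax gets 6.
Among 1, 11, 0, 6, the best is 11 at X. Subgame-perfect outcome: (R4, X) with payoffs (11, 11).
Now find the simultaneous Nash equilibrium.
Labs Inc.'s best replies: W→R1; X→R4; Y→R1; Z→R0.
Novax's best replies: R0→Z; R1→X; R2→Z; R3→W; R4→Y.
The unique mutual best reply is (R0, Z), giving (11, 6).
Novax's commitment gain: 11 − 6 = 5.

5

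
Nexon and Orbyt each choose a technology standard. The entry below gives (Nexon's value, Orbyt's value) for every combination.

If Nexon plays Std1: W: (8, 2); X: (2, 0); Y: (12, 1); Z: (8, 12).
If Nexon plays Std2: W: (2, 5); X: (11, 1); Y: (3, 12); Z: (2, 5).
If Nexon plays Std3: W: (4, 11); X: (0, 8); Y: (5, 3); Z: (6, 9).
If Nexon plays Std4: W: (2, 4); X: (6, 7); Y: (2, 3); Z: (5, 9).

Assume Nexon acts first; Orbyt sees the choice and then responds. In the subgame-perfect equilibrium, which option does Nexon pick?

Orbyt best-responds to each possible Nexon move:
- Std1 → Orbyt plays Z (best of 2, 0, 1, 12); Nexon gets 8.
- Std2 → Orbyt plays Y (best of 5, 1, 12, 5); Nexon gets 3.
- Std3 → Orbyt plays W (best of 11, 8, 3, 9); Nexon gets 4.
- Std4 → Orbyt plays Z (best of 4, 7, 3, 9); Nexon gets 5.
Nexon's induced payoffs are 8, 3, 4, 5, so Nexon commits to Std1. Subgame-perfect outcome: (Std1, Z) with payoffs (8, 12).

Std1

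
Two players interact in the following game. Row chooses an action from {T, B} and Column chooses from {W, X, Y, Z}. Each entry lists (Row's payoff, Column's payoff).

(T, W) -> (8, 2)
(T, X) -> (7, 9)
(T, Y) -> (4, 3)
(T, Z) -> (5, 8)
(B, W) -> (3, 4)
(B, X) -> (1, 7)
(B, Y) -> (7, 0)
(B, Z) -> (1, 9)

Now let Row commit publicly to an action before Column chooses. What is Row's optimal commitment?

Solve by backward induction (Row leads).
- T → Column plays X (best of 2, 9, 3, 8); Row gets 7.
- B → Column plays Z (best of 4, 7, 0, 9); Row gets 1.
Among 7, 1, the best is 7 at T. Subgame-perfect outcome: (T, X) with payoffs (7, 9).

T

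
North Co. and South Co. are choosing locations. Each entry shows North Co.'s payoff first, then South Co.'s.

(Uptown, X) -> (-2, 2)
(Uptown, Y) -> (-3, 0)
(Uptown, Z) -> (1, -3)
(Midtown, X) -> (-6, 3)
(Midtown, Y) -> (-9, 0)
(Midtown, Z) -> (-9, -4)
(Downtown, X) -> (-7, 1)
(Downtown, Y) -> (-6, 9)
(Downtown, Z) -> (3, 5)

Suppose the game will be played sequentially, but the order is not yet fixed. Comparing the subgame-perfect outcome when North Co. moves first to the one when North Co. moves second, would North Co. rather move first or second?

second

If North Co. leads: South Co.'s best replies are Uptown→X, Midtown→X, Downtown→Y; North Co.'s induced payoffs -2, -6, -6; outcome (Uptown, X), payoffs (-2, 2).
If South Co. leads: North Co.'s best replies are X→Uptown, Y→Uptown, Z→Downtown; South Co.'s induced payoffs 2, 0, 5; outcome (Downtown, Z), payoffs (3, 5).
North Co. gets -2 moving first and 3 moving second, so North Co. prefers to move second.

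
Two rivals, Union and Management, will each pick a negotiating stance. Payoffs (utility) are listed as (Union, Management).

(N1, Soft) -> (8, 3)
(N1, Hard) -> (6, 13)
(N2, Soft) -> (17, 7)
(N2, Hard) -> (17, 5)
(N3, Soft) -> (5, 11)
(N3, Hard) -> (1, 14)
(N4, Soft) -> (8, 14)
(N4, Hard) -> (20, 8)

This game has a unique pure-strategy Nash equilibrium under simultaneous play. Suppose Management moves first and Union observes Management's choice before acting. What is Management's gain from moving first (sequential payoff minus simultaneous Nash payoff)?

Solve by backward induction (Management leads).
- Soft: BR = N2, leader payoff 7.
- Hard: BR = N4, leader payoff 8.
Among 7, 8, the best is 8 at Hard. Subgame-perfect outcome: (N4, Hard) with payoffs (20, 8).
Under simultaneous play:
Union's best replies: Soft→N2; Hard→N4.
Management's best replies: N1→Hard; N2→Soft; N3→Hard; N4→Soft.
Only (N2, Soft) has each player best-responding; Nash payoffs (17, 7).
Management's commitment gain: 8 − 7 = 1.

1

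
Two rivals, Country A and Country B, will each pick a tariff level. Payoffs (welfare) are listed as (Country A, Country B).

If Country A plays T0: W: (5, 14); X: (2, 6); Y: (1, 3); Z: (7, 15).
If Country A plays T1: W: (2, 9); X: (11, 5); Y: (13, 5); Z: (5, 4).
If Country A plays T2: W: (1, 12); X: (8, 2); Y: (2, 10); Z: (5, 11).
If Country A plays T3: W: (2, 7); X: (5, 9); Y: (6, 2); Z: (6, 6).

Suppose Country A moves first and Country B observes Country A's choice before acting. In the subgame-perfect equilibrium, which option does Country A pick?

Solve by backward induction (Country A leads).
- T0 → Country B plays Z (best of 14, 6, 3, 15); Country A gets 7.
- T1 → Country B plays W (best of 9, 5, 5, 4); Country A gets 2.
- T2 → Country B plays W (best of 12, 2, 10, 11); Country A gets 1.
- T3 → Country B plays X (best of 7, 9, 2, 6); Country A gets 5.
Maximizing over 7, 2, 1, 5, Country A chooses T0. Subgame-perfect outcome: (T0, Z) with payoffs (7, 15).

T0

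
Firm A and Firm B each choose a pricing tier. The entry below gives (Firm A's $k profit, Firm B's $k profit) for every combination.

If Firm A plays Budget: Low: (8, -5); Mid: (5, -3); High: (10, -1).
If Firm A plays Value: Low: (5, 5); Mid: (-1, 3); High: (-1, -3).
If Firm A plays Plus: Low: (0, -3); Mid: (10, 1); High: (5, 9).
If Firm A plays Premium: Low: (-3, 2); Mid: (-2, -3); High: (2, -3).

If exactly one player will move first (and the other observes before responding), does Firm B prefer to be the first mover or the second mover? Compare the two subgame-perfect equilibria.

first

If Firm A leads: Firm B's best replies are Budget→High, Value→Low, Plus→High, Premium→Low; Firm A's induced payoffs 10, 5, 5, -3; outcome (Budget, High), payoffs (10, -1).
If Firm B leads: Firm A's best replies are Low→Budget, Mid→Plus, High→Budget; Firm B's induced payoffs -5, 1, -1; outcome (Plus, Mid), payoffs (10, 1).
Firm B gets 1 moving first and -1 moving second, so Firm B prefers to move first.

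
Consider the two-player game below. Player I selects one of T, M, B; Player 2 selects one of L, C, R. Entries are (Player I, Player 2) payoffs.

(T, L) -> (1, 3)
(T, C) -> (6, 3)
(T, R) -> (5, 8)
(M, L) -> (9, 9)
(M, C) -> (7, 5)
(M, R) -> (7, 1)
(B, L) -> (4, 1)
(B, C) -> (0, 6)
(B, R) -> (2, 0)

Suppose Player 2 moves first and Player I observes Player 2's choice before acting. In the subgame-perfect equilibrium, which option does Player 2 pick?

Player I best-responds to each possible Player 2 move:
- L: BR = M, leader payoff 9.
- C: BR = M, leader payoff 5.
- R: BR = M, leader payoff 1.
Among 9, 5, 1, the best is 9 at L. Subgame-perfect outcome: (M, L) with payoffs (9, 9).

L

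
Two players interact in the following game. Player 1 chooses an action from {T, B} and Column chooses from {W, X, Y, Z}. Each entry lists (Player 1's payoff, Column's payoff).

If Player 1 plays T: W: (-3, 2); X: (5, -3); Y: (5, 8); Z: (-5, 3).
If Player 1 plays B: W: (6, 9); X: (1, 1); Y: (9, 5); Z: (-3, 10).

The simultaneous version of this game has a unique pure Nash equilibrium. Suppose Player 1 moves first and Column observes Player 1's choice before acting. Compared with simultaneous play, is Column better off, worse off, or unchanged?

Backward induction with Player 1 moving first.
- T: BR = Y, leader payoff 5.
- B: BR = Z, leader payoff -3.
Among 5, -3, the best is 5 at T. Subgame-perfect outcome: (T, Y) with payoffs (5, 8).
Under simultaneous play:
Player 1's best replies: W→B; X→T; Y→B; Z→B.
Column's best replies: T→Y; B→Z.
Only (B, Z) has each player best-responding; Nash payoffs (-3, 10).
Column earns 8 sequentially versus 10 at the Nash outcome: worse off.

worse off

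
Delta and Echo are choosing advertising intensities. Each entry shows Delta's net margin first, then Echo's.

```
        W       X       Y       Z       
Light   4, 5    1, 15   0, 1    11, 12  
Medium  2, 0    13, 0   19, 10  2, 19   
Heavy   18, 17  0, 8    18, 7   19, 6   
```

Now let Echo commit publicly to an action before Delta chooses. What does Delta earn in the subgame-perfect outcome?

Delta best-responds to each possible Echo move:
- W → Delta plays Heavy (best of 4, 2, 18); Echo gets 17.
- X → Delta plays Medium (best of 1, 13, 0); Echo gets 0.
- Y → Delta plays Medium (best of 0, 19, 18); Echo gets 10.
- Z → Delta plays Heavy (best of 11, 2, 19); Echo gets 6.
Maximizing over 17, 0, 10, 6, Echo chooses W. Subgame-perfect outcome: (Heavy, W) with payoffs (18, 17).

18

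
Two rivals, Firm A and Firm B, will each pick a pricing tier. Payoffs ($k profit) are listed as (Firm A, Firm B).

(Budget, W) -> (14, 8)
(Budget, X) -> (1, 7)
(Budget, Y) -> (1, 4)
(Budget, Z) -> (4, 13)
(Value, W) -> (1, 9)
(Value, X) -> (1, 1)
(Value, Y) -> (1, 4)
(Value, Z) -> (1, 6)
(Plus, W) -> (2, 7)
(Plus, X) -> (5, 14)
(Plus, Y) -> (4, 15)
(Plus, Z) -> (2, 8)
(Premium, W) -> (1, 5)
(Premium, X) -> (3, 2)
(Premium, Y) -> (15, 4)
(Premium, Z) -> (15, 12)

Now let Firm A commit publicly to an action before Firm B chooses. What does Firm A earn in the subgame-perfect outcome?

Work backward from Firm B's decision.
- Budget: Firm B compares 8, 7, 4, 13 and picks Z; Firm A would get 4.
- Value: Firm B compares 9, 1, 4, 6 and picks W; Firm A would get 1.
- Plus: Firm B compares 7, 14, 15, 8 and picks Y; Firm A would get 4.
- Premium: Firm B compares 5, 2, 4, 12 and picks Z; Firm A would get 15.
Firm A's induced payoffs are 4, 1, 4, 15, so Firm A commits to Premium. Subgame-perfect outcome: (Premium, Z) with payoffs (15, 12).

15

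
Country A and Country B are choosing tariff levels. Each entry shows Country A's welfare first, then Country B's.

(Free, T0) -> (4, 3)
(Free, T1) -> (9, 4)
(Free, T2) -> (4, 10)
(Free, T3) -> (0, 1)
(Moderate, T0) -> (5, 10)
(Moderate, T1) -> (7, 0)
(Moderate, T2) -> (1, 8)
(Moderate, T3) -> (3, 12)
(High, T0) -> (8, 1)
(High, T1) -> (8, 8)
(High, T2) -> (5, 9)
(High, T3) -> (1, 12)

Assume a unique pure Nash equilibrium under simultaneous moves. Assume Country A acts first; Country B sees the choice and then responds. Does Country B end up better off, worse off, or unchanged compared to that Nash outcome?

Backward induction with Country A moving first.
- Free: Country B compares 3, 4, 10, 1 and picks T2; Country A would get 4.
- Moderate: Country B compares 10, 0, 8, 12 and picks T3; Country A would get 3.
- High: Country B compares 1, 8, 9, 12 and picks T3; Country A would get 1.
Country A's induced payoffs are 4, 3, 1, so Country A commits to Free. Subgame-perfect outcome: (Free, T2) with payoffs (4, 10).
Under simultaneous play:
Country A's best replies: T0→High; T1→Free; T2→High; T3→Moderate.
Country B's best replies: Free→T2; Moderate→T3; High→T3.
Only (Moderate, T3) has each player best-responding; Nash payoffs (3, 12).
Country B earns 10 sequentially versus 12 at the Nash outcome: worse off.

worse off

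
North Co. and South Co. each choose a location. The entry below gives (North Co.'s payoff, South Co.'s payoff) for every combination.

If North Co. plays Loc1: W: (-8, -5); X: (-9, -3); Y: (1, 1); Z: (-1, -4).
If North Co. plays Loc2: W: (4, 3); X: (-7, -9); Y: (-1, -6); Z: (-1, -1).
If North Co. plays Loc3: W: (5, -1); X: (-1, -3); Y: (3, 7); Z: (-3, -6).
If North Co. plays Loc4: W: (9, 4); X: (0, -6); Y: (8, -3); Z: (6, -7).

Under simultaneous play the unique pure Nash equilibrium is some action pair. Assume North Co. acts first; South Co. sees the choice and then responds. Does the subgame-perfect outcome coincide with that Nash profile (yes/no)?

Solve by backward induction (North Co. leads).
- Loc1: BR = Y, leader payoff 1.
- Loc2: BR = W, leader payoff 4.
- Loc3: BR = Y, leader payoff 3.
- Loc4: BR = W, leader payoff 9.
North Co.'s induced payoffs are 1, 4, 3, 9, so North Co. commits to Loc4. Subgame-perfect outcome: (Loc4, W) with payoffs (9, 4).
For the simultaneous game, intersect best replies.
North Co.'s best replies: W→Loc4; X→Loc4; Y→Loc4; Z→Loc4.
South Co.'s best replies: Loc1→Y; Loc2→W; Loc3→Y; Loc4→W.
The unique mutual best reply is (Loc4, W), giving (9, 4).
Sequential outcome (Loc4, W) coincides with the Nash profile (Loc4, W).

yes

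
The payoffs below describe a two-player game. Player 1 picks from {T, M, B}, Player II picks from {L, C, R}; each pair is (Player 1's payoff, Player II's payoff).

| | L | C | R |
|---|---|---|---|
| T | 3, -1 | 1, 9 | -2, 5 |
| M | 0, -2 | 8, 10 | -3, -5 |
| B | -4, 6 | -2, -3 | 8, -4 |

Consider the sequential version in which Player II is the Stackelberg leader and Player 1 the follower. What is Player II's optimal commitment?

C

Solve by backward induction (Player II leads).
- L: BR = T, leader payoff -1.
- C: BR = M, leader payoff 10.
- R: BR = B, leader payoff -4.
Maximizing over -1, 10, -4, Player II chooses C. Subgame-perfect outcome: (M, C) with payoffs (8, 10).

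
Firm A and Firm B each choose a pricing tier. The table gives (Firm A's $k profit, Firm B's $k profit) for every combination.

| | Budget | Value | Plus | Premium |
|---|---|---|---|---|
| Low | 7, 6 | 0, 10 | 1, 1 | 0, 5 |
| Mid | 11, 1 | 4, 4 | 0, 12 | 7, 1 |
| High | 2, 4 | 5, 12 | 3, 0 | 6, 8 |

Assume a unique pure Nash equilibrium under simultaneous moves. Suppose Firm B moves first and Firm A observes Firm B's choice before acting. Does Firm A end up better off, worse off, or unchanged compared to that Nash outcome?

unchanged

Work backward from Firm A's decision.
- Budget: BR = Mid, leader payoff 1.
- Value: BR = High, leader payoff 12.
- Plus: BR = High, leader payoff 0.
- Premium: BR = Mid, leader payoff 1.
Firm B's induced payoffs are 1, 12, 0, 1, so Firm B commits to Value. Subgame-perfect outcome: (High, Value) with payoffs (5, 12).
For the simultaneous game, intersect best replies.
Firm A's best replies: Budget→Mid; Value→High; Plus→High; Premium→Mid.
Firm B's best replies: Low→Value; Mid→Plus; High→Value.
Only (High, Value) has each player best-responding; Nash payoffs (5, 12).
Firm A earns 5 sequentially versus 5 at the Nash outcome: unchanged.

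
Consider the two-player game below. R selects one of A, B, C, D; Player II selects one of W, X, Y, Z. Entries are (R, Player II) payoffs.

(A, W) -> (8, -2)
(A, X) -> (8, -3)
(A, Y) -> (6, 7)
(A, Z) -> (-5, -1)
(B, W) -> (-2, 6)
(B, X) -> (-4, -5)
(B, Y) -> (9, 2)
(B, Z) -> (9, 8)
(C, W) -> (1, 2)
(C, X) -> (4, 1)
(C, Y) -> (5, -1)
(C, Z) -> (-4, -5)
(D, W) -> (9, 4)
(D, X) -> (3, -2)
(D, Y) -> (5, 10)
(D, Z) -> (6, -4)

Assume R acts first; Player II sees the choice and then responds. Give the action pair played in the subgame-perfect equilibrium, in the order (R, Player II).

(B, Z)

Player II best-responds to each possible R move:
- A: Player II compares -2, -3, 7, -1 and picks Y; R would get 6.
- B: Player II compares 6, -5, 2, 8 and picks Z; R would get 9.
- C: Player II compares 2, 1, -1, -5 and picks W; R would get 1.
- D: Player II compares 4, -2, 10, -4 and picks Y; R would get 5.
Among 6, 9, 1, 5, the best is 9 at B. Subgame-perfect outcome: (B, Z) with payoffs (9, 8).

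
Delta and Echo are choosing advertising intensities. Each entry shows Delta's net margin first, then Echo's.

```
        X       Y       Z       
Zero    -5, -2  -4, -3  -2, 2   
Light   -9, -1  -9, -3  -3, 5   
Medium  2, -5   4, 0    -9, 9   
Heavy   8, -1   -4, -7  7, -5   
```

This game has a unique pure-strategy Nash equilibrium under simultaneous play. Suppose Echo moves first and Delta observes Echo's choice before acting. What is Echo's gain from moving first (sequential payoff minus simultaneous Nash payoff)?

1

Solve by backward induction (Echo leads).
- X → Delta plays Heavy (best of -5, -9, 2, 8); Echo gets -1.
- Y → Delta plays Medium (best of -4, -9, 4, -4); Echo gets 0.
- Z → Delta plays Heavy (best of -2, -3, -9, 7); Echo gets -5.
Maximizing over -1, 0, -5, Echo chooses Y. Subgame-perfect outcome: (Medium, Y) with payoffs (4, 0).
Now find the simultaneous Nash equilibrium.
Delta's best replies: X→Heavy; Y→Medium; Z→Heavy.
Echo's best replies: Zero→Z; Light→Z; Medium→Z; Heavy→X.
The unique mutual best reply is (Heavy, X), giving (8, -1).
Echo's commitment gain: 0 − -1 = 1.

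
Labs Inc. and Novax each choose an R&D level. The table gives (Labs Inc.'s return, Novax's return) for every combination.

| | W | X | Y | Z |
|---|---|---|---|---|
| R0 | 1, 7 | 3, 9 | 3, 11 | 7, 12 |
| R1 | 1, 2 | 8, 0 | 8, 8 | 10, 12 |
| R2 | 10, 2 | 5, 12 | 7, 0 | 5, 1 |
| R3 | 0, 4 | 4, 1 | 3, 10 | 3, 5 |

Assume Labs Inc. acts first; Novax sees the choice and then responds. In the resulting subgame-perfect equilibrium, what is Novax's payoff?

12

Backward induction with Labs Inc. moving first.
- R0: BR = Z, leader payoff 7.
- R1: BR = Z, leader payoff 10.
- R2: BR = X, leader payoff 5.
- R3: BR = Y, leader payoff 3.
Maximizing over 7, 10, 5, 3, Labs Inc. chooses R1. Subgame-perfect outcome: (R1, Z) with payoffs (10, 12).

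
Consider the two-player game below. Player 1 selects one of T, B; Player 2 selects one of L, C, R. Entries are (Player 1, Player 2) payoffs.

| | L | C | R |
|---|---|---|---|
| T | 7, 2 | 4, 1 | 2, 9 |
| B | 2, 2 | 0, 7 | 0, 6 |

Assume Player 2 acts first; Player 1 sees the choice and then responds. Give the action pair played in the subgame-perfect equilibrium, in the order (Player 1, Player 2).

Work backward from Player 1's decision.
- L: BR = T, leader payoff 2.
- C: BR = T, leader payoff 1.
- R: BR = T, leader payoff 9.
Player 2's induced payoffs are 2, 1, 9, so Player 2 commits to R. Subgame-perfect outcome: (T, R) with payoffs (2, 9).

(T, R)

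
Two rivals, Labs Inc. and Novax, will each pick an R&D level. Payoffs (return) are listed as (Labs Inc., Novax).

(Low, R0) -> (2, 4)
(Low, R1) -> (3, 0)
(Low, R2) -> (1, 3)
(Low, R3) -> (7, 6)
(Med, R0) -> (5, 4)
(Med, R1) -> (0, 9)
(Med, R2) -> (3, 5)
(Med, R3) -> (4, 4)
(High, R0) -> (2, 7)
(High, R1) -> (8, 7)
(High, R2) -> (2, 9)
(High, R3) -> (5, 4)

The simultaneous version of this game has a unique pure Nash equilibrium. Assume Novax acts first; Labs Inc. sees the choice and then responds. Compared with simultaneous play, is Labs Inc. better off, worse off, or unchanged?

better off

Labs Inc. best-responds to each possible Novax move:
- R0 → Labs Inc. plays Med (best of 2, 5, 2); Novax gets 4.
- R1 → Labs Inc. plays High (best of 3, 0, 8); Novax gets 7.
- R2 → Labs Inc. plays Med (best of 1, 3, 2); Novax gets 5.
- R3 → Labs Inc. plays Low (best of 7, 4, 5); Novax gets 6.
Among 4, 7, 5, 6, the best is 7 at R1. Subgame-perfect outcome: (High, R1) with payoffs (8, 7).
For the simultaneous game, intersect best replies.
Labs Inc.'s best replies: R0→Med; R1→High; R2→Med; R3→Low.
Novax's best replies: Low→R3; Med→R1; High→R2.
Only (Low, R3) has each player best-responding; Nash payoffs (7, 6).
Labs Inc. earns 8 sequentially versus 7 at the Nash outcome: better off.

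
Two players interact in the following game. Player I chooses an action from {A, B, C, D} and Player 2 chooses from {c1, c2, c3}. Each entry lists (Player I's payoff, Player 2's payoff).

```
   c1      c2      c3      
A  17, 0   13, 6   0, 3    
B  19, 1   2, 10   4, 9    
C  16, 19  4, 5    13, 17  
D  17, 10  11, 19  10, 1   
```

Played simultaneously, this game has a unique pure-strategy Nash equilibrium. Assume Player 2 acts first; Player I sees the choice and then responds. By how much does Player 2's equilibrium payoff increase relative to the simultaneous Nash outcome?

11

Backward induction with Player 2 moving first.
- c1: BR = B, leader payoff 1.
- c2: BR = A, leader payoff 6.
- c3: BR = C, leader payoff 17.
Among 1, 6, 17, the best is 17 at c3. Subgame-perfect outcome: (C, c3) with payoffs (13, 17).
Now find the simultaneous Nash equilibrium.
Player I's best replies: c1→B; c2→A; c3→C.
Player 2's best replies: A→c2; B→c2; C→c1; D→c2.
The unique mutual best reply is (A, c2), giving (13, 6).
Player 2's commitment gain: 17 − 6 = 11.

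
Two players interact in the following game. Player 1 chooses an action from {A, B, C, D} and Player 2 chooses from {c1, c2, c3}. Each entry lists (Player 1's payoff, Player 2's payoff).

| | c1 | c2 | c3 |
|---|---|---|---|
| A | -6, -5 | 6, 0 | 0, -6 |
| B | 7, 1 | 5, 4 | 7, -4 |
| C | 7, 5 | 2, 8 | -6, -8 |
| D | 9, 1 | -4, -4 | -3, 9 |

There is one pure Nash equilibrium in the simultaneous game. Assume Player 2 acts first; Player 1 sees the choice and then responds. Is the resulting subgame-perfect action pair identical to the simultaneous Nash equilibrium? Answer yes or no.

no

Work backward from Player 1's decision.
- c1 → Player 1 plays D (best of -6, 7, 7, 9); Player 2 gets 1.
- c2 → Player 1 plays A (best of 6, 5, 2, -4); Player 2 gets 0.
- c3 → Player 1 plays B (best of 0, 7, -6, -3); Player 2 gets -4.
Maximizing over 1, 0, -4, Player 2 chooses c1. Subgame-perfect outcome: (D, c1) with payoffs (9, 1).
Now find the simultaneous Nash equilibrium.
Player 1's best replies: c1→D; c2→A; c3→B.
Player 2's best replies: A→c2; B→c2; C→c2; D→c3.
The unique mutual best reply is (A, c2), giving (6, 0).
Sequential outcome (D, c1) differs from the Nash profile (A, c2).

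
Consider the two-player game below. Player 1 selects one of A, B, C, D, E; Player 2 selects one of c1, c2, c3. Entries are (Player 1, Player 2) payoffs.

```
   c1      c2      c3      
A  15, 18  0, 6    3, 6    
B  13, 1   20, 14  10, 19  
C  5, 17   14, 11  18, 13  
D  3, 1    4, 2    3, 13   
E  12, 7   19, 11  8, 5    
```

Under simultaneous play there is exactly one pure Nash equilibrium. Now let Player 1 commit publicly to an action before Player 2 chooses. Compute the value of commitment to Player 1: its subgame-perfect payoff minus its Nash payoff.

Backward induction with Player 1 moving first.
- A → Player 2 plays c1 (best of 18, 6, 6); Player 1 gets 15.
- B → Player 2 plays c3 (best of 1, 14, 19); Player 1 gets 10.
- C → Player 2 plays c1 (best of 17, 11, 13); Player 1 gets 5.
- D → Player 2 plays c3 (best of 1, 2, 13); Player 1 gets 3.
- E → Player 2 plays c2 (best of 7, 11, 5); Player 1 gets 19.
Maximizing over 15, 10, 5, 3, 19, Player 1 chooses E. Subgame-perfect outcome: (E, c2) with payoffs (19, 11).
Now find the simultaneous Nash equilibrium.
Player 1's best replies: c1→A; c2→B; c3→C.
Player 2's best replies: A→c1; B→c3; C→c1; D→c3; E→c2.
The unique mutual best reply is (A, c1), giving (15, 18).
Player 1's commitment gain: 19 − 15 = 4.

4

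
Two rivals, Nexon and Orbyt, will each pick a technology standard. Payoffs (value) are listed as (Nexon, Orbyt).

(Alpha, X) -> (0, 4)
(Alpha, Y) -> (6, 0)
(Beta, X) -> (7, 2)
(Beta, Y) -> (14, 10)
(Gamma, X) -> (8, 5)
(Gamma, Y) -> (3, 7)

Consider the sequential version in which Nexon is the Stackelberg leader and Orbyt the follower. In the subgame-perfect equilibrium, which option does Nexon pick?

Solve by backward induction (Nexon leads).
- Alpha: BR = X, leader payoff 0.
- Beta: BR = Y, leader payoff 14.
- Gamma: BR = Y, leader payoff 3.
Nexon's induced payoffs are 0, 14, 3, so Nexon commits to Beta. Subgame-perfect outcome: (Beta, Y) with payoffs (14, 10).

Beta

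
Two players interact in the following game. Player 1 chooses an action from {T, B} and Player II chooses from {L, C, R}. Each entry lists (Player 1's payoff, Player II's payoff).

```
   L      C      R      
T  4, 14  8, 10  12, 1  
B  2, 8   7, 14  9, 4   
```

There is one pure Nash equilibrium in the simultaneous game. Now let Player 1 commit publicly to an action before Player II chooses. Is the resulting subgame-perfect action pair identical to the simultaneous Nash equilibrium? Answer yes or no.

no

Backward induction with Player 1 moving first.
- T: Player II compares 14, 10, 1 and picks L; Player 1 would get 4.
- B: Player II compares 8, 14, 4 and picks C; Player 1 would get 7.
Maximizing over 4, 7, Player 1 chooses B. Subgame-perfect outcome: (B, C) with payoffs (7, 14).
For the simultaneous game, intersect best replies.
Player 1's best replies: L→T; C→T; R→T.
Player II's best replies: T→L; B→C.
Only (T, L) has each player best-responding; Nash payoffs (4, 14).
Sequential outcome (B, C) differs from the Nash profile (T, L).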